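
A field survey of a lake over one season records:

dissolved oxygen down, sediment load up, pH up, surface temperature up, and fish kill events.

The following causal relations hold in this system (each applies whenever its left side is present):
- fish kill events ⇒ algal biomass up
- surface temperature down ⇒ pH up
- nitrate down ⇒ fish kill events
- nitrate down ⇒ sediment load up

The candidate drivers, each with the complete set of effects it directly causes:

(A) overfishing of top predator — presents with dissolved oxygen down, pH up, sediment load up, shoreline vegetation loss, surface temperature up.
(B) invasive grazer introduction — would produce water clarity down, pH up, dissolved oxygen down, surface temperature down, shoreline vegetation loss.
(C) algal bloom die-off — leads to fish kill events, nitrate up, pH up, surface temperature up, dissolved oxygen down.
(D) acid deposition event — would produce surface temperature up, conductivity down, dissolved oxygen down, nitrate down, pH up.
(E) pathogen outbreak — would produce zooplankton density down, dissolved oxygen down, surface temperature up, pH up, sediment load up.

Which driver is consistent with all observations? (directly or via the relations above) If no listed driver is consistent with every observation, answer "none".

D

Testing each hypothesis:
(A) overfishing of top predator — dissolved oxygen down yes; sediment load up yes; pH up yes; surface temperature up yes; fish kill events NO
(B) invasive grazer introduction — dissolved oxygen down yes; sediment load up NO; pH up yes; surface temperature up NO; fish kill events NO
(C) algal bloom die-off — does not account for sediment load up
(D) acid deposition event — dissolved oxygen down yes; sediment load up yes (through nitrate down → sediment load up); pH up yes; surface temperature up yes; fish kill events yes (through nitrate down → fish kill events)
(E) pathogen outbreak — dissolved oxygen down yes; sediment load up yes; pH up yes; surface temperature up yes; fish kill events NO
Only (D) is consistent with every observation.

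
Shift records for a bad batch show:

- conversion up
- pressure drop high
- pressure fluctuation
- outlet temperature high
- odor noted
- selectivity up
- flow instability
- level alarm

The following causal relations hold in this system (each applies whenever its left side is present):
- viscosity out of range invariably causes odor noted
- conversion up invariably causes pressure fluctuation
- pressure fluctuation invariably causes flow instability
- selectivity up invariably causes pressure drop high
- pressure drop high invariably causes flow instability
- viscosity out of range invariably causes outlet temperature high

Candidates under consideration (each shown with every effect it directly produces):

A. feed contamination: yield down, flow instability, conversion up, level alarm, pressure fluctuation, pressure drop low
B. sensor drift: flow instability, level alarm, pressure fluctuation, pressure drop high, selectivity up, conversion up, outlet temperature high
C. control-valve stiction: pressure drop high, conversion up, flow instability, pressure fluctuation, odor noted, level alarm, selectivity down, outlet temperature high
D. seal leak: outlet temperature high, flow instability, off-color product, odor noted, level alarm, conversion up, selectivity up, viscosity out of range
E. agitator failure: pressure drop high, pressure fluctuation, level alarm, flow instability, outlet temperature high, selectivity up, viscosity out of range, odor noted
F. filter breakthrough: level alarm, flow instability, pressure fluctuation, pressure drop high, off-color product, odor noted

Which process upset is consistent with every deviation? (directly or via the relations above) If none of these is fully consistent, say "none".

For each candidate, compare predicted effects to what was observed:
(A) feed contamination — conversion up match; pressure drop high miss; pressure fluctuation match; outlet temperature high miss; odor noted miss; selectivity up miss; flow instability match; level alarm match
(B) sensor drift — does not account for odor noted
(C) control-valve stiction — fails on selectivity up (predicts selectivity down, not selectivity up)
(D) seal leak — accounts for every observation (pressure drop high via selectivity up → pressure drop high)
(E) agitator failure — does not account for conversion up
(F) filter breakthrough — conversion up miss; pressure drop high match; pressure fluctuation match; outlet temperature high miss; odor noted match; selectivity up miss; flow instability match; level alarm match
(D) is the only candidate with no mismatches.

D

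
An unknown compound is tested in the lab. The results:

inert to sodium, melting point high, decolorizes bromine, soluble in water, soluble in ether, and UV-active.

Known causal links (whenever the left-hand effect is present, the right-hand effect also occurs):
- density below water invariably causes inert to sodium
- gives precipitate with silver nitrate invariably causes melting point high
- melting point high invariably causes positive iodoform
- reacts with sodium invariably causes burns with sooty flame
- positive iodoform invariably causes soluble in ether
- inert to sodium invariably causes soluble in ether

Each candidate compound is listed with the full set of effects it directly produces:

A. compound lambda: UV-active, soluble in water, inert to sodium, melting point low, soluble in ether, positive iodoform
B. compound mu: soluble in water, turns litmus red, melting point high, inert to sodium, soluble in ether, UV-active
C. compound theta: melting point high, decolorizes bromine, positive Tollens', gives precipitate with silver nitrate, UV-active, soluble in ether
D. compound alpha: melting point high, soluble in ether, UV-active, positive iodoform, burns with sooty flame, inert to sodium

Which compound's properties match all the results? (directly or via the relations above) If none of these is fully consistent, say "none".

Checking each candidate against the observations:
(A) compound lambda — inert to sodium +; melting point high -; decolorizes bromine -; soluble in water +; soluble in ether +; UV-active +
(B) compound mu — inert to sodium +; melting point high +; decolorizes bromine -; soluble in water +; soluble in ether +; UV-active +
(C) compound theta — inert to sodium -; melting point high +; decolorizes bromine +; soluble in water -; soluble in ether +; UV-active +
(D) compound alpha — does not account for decolorizes bromine, soluble in water
None of the listed candidates fits everything.

none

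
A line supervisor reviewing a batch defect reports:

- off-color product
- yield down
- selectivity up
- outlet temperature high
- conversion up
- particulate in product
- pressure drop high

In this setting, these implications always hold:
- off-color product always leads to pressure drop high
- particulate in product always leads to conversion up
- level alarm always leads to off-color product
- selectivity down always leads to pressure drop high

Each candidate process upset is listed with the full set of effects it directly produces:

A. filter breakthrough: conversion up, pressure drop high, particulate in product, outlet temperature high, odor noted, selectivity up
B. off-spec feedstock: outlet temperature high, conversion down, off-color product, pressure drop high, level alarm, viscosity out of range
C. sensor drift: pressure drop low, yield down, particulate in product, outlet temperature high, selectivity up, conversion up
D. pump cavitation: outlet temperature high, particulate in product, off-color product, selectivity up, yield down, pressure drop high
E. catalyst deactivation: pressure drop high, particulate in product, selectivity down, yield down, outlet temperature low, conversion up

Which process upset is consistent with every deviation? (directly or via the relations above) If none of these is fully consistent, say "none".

D

Checking each candidate against the observations:
(A) filter breakthrough — does not account for off-color product, yield down
(B) off-spec feedstock — fails on yield down, selectivity up, conversion up, particulate in product (predicts conversion down, not conversion up)
(C) sensor drift — fails on off-color product, pressure drop high (predicts pressure drop low, not pressure drop high)
(D) pump cavitation — off-color product match; yield down match; selectivity up match; outlet temperature high match; conversion up match (by particulate in product → conversion up); particulate in product match; pressure drop high match
(E) catalyst deactivation — fails on off-color product, selectivity up, outlet temperature high (predicts selectivity down, not selectivity up; predicts outlet temperature low, not outlet temperature high)
(D) is the only candidate with no mismatches.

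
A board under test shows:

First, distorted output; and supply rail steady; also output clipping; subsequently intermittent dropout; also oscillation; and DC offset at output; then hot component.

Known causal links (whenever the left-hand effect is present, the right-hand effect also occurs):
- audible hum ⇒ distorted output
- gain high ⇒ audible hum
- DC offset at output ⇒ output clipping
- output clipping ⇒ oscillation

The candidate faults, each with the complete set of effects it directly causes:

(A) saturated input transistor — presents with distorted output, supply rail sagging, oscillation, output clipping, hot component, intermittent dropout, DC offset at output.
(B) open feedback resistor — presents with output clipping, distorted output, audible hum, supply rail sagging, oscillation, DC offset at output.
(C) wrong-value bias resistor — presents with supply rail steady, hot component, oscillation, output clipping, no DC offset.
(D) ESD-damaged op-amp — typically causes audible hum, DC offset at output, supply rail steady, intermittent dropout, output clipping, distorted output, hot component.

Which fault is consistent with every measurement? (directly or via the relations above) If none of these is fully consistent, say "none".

Per-candidate check:
(A) saturated input transistor — distorted output ✓; supply rail steady ✗; output clipping ✓; intermittent dropout ✓; oscillation ✓; DC offset at output ✓; hot component ✓
(B) open feedback resistor — fails on supply rail steady, intermittent dropout, hot component (predicts supply rail sagging, not supply rail steady)
(C) wrong-value bias resistor — fails on distorted output, intermittent dropout, DC offset at output (predicts no DC offset, not DC offset at output)
(D) ESD-damaged op-amp — distorted output ✓; supply rail steady ✓; output clipping ✓; intermittent dropout ✓; oscillation ✓ (through output clipping → oscillation); DC offset at output ✓; hot component ✓
(D) is the only candidate with no mismatches.

D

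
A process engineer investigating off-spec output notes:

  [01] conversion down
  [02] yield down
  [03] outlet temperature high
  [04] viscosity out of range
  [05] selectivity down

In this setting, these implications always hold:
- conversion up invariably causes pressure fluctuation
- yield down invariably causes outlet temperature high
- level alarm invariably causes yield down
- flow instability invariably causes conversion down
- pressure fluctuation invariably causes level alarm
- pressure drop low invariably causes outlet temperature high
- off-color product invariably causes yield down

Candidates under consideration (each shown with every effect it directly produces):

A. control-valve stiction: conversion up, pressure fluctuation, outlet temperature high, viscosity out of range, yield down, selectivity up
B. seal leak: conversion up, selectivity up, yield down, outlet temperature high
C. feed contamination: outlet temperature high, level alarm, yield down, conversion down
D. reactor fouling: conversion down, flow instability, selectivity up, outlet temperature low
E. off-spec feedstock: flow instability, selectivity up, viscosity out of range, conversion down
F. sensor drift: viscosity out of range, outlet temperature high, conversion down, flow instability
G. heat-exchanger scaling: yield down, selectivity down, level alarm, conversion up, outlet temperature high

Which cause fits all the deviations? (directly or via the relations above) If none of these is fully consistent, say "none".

Checking each candidate against the observations:
(A) control-valve stiction — conversion down NO; yield down yes; outlet temperature high yes; viscosity out of range yes; selectivity down NO
(B) seal leak — conversion down NO; yield down yes; outlet temperature high yes; viscosity out of range NO; selectivity down NO
(C) feed contamination — conversion down yes; yield down yes; outlet temperature high yes; viscosity out of range NO; selectivity down NO
(D) reactor fouling — conversion down yes; yield down NO; outlet temperature high NO; viscosity out of range NO; selectivity down NO
(E) off-spec feedstock — conversion down yes; yield down NO; outlet temperature high NO; viscosity out of range yes; selectivity down NO
(F) sensor drift — conversion down yes; yield down NO; outlet temperature high yes; viscosity out of range yes; selectivity down NO
(G) heat-exchanger scaling — conversion down NO; yield down yes; outlet temperature high yes; viscosity out of range NO; selectivity down yes
None of the listed candidates fits everything.

none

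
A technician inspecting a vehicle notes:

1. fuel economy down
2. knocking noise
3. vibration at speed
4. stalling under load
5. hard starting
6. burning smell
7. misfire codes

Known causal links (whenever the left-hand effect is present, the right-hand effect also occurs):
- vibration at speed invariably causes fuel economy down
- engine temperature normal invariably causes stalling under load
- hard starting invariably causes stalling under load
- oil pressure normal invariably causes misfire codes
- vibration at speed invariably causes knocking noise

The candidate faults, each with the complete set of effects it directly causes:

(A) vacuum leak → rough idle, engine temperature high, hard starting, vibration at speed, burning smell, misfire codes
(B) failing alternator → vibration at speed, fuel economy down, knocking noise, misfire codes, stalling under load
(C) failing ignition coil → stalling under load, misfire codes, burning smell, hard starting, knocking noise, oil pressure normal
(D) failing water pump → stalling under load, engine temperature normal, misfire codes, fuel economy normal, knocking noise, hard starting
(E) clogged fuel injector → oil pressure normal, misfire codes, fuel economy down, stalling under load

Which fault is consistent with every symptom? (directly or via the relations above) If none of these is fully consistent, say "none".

Per-candidate check:
(A) vacuum leak — fuel economy down + (via vibration at speed → fuel economy down); knocking noise + (via vibration at speed → knocking noise); vibration at speed +; stalling under load + (via hard starting → stalling under load); hard starting +; burning smell +; misfire codes +
(B) failing alternator — fuel economy down +; knocking noise +; vibration at speed +; stalling under load +; hard starting -; burning smell -; misfire codes +
(C) failing ignition coil — fuel economy down -; knocking noise +; vibration at speed -; stalling under load +; hard starting +; burning smell +; misfire codes +
(D) failing water pump — fails on fuel economy down, vibration at speed, burning smell (predicts fuel economy normal, not fuel economy down)
(E) clogged fuel injector — does not account for knocking noise, vibration at speed, hard starting, burning smell
(A) alone accounts for all the evidence.

A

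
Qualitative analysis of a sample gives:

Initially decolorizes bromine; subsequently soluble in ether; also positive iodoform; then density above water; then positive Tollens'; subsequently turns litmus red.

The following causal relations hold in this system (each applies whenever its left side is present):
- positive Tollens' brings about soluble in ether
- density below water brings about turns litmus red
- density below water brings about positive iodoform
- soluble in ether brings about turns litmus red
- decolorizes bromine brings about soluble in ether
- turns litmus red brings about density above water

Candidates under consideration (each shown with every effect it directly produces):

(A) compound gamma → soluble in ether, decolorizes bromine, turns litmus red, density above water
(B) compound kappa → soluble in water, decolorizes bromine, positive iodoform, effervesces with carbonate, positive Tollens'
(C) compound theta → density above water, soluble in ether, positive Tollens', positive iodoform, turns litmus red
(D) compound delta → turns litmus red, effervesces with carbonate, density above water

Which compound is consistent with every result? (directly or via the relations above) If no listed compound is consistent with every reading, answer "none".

B

Per-candidate check:
(A) compound gamma — does not account for positive iodoform, positive Tollens'
(B) compound kappa — decolorizes bromine match; soluble in ether match (by decolorizes bromine → soluble in ether); positive iodoform match; density above water match (by decolorizes bromine → soluble in ether → turns litmus red → density above water); positive Tollens' match; turns litmus red match (by decolorizes bromine → soluble in ether → turns litmus red)
(C) compound theta — decolorizes bromine miss; soluble in ether match; positive iodoform match; density above water match; positive Tollens' match; turns litmus red match
(D) compound delta — decolorizes bromine miss; soluble in ether miss; positive iodoform miss; density above water match; positive Tollens' miss; turns litmus red match
Only (B) is consistent with every observation.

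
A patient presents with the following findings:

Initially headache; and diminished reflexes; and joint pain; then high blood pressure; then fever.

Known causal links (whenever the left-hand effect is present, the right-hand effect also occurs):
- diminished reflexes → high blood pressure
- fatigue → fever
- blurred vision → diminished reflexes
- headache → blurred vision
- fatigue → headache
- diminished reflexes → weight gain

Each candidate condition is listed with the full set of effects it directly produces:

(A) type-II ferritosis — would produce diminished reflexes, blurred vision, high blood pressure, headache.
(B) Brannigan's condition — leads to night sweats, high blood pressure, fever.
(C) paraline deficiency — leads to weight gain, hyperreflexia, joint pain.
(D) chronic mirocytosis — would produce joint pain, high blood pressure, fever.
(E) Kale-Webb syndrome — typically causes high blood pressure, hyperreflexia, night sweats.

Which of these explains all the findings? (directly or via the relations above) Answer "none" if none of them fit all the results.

none

Per-candidate check:
(A) type-II ferritosis — headache ✓; diminished reflexes ✓; joint pain ✗; high blood pressure ✓; fever ✗
(B) Brannigan's condition — does not account for headache, diminished reflexes, joint pain
(C) paraline deficiency — headache ✗; diminished reflexes ✗; joint pain ✓; high blood pressure ✗; fever ✗
(D) chronic mirocytosis — headache ✗; diminished reflexes ✗; joint pain ✓; high blood pressure ✓; fever ✓
(E) Kale-Webb syndrome — fails on headache, diminished reflexes, joint pain, fever (predicts hyperreflexia, not diminished reflexes)
Every candidate fails on at least one observation.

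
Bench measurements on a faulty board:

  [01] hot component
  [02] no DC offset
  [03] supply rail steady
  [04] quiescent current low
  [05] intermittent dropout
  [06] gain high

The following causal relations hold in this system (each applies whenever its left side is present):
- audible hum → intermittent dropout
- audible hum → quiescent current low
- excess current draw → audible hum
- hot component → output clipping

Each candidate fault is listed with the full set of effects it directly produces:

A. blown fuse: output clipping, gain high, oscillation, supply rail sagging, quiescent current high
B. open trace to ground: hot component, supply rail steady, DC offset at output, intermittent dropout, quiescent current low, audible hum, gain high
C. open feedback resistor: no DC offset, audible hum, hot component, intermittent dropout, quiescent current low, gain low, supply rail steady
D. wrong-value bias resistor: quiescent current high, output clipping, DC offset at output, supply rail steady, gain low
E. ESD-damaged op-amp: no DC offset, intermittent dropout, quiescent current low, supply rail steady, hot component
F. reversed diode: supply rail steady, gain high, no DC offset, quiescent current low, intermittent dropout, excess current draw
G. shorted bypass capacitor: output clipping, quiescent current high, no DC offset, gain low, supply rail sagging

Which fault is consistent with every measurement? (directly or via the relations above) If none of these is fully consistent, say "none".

none

For each candidate, compare predicted effects to what was observed:
(A) blown fuse — fails on hot component, no DC offset, supply rail steady, quiescent current low, intermittent dropout (predicts supply rail sagging, not supply rail steady; predicts quiescent current high, not quiescent current low)
(B) open trace to ground — hot component match; no DC offset miss; supply rail steady match; quiescent current low match; intermittent dropout match; gain high match
(C) open feedback resistor — hot component match; no DC offset match; supply rail steady match; quiescent current low match; intermittent dropout match; gain high miss
(D) wrong-value bias resistor — hot component miss; no DC offset miss; supply rail steady match; quiescent current low miss; intermittent dropout miss; gain high miss
(E) ESD-damaged op-amp — does not account for gain high
(F) reversed diode — does not account for hot component
(G) shorted bypass capacitor — hot component miss; no DC offset match; supply rail steady miss; quiescent current low miss; intermittent dropout miss; gain high miss
Every candidate fails on at least one observation.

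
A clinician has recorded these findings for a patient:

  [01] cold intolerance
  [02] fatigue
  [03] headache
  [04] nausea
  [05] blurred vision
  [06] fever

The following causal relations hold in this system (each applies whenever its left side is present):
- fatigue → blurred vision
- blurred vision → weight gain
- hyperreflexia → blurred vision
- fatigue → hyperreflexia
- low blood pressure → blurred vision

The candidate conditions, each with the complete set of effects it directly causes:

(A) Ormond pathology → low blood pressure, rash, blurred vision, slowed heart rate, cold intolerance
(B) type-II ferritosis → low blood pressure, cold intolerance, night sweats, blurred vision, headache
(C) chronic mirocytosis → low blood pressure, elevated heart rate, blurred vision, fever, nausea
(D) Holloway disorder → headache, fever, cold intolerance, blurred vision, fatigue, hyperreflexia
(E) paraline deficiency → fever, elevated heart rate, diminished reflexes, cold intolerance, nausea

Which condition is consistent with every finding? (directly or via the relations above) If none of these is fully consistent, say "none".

Per-candidate check:
(A) Ormond pathology — cold intolerance match; fatigue miss; headache miss; nausea miss; blurred vision match; fever miss
(B) type-II ferritosis — cold intolerance match; fatigue miss; headache match; nausea miss; blurred vision match; fever miss
(C) chronic mirocytosis — cold intolerance miss; fatigue miss; headache miss; nausea match; blurred vision match; fever match
(D) Holloway disorder — does not account for nausea
(E) paraline deficiency — cold intolerance match; fatigue miss; headache miss; nausea match; blurred vision miss; fever match
No candidate is consistent with all observations.

none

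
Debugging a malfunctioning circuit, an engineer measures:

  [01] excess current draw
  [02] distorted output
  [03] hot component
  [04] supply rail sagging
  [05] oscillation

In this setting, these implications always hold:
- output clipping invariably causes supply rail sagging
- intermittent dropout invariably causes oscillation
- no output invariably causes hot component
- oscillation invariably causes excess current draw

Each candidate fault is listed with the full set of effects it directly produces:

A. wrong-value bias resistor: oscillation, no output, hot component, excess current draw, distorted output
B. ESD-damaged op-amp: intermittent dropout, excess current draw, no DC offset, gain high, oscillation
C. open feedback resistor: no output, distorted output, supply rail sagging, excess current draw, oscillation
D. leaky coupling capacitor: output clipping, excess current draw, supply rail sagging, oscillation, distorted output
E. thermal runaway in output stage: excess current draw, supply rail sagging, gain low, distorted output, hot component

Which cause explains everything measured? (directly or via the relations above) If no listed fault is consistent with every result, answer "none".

C

Per-candidate check:
(A) wrong-value bias resistor — excess current draw yes; distorted output yes; hot component yes; supply rail sagging NO; oscillation yes
(B) ESD-damaged op-amp — does not account for distorted output, hot component, supply rail sagging
(C) open feedback resistor — excess current draw yes; distorted output yes; hot component yes (via no output → hot component); supply rail sagging yes; oscillation yes
(D) leaky coupling capacitor — excess current draw yes; distorted output yes; hot component NO; supply rail sagging yes; oscillation yes
(E) thermal runaway in output stage — excess current draw yes; distorted output yes; hot component yes; supply rail sagging yes; oscillation NO
(C) alone accounts for all the evidence.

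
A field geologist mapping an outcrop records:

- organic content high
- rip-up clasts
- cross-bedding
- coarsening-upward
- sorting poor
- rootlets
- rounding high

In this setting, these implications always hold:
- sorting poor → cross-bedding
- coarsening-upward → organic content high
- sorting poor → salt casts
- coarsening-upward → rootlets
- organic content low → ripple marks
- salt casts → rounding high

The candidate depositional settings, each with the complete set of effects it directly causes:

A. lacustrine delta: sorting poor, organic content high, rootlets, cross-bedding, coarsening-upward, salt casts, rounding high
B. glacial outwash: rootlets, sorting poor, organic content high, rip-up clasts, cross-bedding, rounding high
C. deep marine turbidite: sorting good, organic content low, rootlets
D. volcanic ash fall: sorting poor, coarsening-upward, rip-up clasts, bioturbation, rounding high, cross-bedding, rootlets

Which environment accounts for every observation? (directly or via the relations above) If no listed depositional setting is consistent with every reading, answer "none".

Per-candidate check:
(A) lacustrine delta — does not account for rip-up clasts
(B) glacial outwash — does not account for coarsening-upward
(C) deep marine turbidite — organic content high -; rip-up clasts -; cross-bedding -; coarsening-upward -; sorting poor -; rootlets +; rounding high -
(D) volcanic ash fall — organic content high + (by coarsening-upward → organic content high); rip-up clasts +; cross-bedding +; coarsening-upward +; sorting poor +; rootlets +; rounding high +
Only (D) is consistent with every observation.

D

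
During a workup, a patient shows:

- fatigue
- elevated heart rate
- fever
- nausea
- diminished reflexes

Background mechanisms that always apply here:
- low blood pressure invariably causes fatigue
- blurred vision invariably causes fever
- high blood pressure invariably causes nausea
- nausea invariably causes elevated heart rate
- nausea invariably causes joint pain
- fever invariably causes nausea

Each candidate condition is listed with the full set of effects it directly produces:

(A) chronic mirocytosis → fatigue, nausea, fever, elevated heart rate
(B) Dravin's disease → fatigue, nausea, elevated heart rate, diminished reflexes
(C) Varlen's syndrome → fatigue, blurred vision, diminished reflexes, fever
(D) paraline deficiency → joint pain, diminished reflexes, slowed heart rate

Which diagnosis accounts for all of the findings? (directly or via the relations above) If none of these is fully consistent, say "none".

For each candidate, compare predicted effects to what was observed:
(A) chronic mirocytosis — does not account for diminished reflexes
(B) Dravin's disease — fatigue yes; elevated heart rate yes; fever NO; nausea yes; diminished reflexes yes
(C) Varlen's syndrome — accounts for every observation (elevated heart rate through fever → nausea → elevated heart rate)
(D) paraline deficiency — fatigue NO; elevated heart rate NO; fever NO; nausea NO; diminished reflexes yes
(C) alone accounts for all the evidence.

C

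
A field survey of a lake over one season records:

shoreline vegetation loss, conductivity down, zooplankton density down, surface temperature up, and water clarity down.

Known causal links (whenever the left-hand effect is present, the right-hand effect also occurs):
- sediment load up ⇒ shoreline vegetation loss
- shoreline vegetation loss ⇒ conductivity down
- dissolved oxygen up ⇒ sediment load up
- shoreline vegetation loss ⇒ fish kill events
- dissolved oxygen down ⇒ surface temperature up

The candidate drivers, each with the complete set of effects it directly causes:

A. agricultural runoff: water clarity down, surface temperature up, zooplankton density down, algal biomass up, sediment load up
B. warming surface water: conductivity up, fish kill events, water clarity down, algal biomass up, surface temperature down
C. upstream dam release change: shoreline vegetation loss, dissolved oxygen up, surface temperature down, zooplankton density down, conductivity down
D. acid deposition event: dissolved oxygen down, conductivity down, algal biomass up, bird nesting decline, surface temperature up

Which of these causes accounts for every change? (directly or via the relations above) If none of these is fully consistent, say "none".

A

Testing each hypothesis:
(A) agricultural runoff — shoreline vegetation loss ✓ (via sediment load up → shoreline vegetation loss); conductivity down ✓ (via sediment load up → shoreline vegetation loss → conductivity down); zooplankton density down ✓; surface temperature up ✓; water clarity down ✓
(B) warming surface water — shoreline vegetation loss ✗; conductivity down ✗; zooplankton density down ✗; surface temperature up ✗; water clarity down ✓
(C) upstream dam release change — shoreline vegetation loss ✓; conductivity down ✓; zooplankton density down ✓; surface temperature up ✗; water clarity down ✗
(D) acid deposition event — shoreline vegetation loss ✗; conductivity down ✓; zooplankton density down ✗; surface temperature up ✓; water clarity down ✗
(A) is the only candidate with no mismatches.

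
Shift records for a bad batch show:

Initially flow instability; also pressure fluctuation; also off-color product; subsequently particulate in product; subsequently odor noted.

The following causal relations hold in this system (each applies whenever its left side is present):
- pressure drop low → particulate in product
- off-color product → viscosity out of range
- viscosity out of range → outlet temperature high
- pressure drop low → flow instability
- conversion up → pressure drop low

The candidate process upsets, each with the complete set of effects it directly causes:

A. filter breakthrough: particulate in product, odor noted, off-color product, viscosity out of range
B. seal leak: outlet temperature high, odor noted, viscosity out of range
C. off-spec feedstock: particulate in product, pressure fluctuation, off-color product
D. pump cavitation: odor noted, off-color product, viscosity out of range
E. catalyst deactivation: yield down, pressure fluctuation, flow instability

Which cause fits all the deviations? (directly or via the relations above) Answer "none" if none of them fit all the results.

none

Testing each hypothesis:
(A) filter breakthrough — does not account for flow instability, pressure fluctuation
(B) seal leak — flow instability -; pressure fluctuation -; off-color product -; particulate in product -; odor noted +
(C) off-spec feedstock — flow instability -; pressure fluctuation +; off-color product +; particulate in product +; odor noted -
(D) pump cavitation — does not account for flow instability, pressure fluctuation, particulate in product
(E) catalyst deactivation — flow instability +; pressure fluctuation +; off-color product -; particulate in product -; odor noted -
No candidate is consistent with all observations.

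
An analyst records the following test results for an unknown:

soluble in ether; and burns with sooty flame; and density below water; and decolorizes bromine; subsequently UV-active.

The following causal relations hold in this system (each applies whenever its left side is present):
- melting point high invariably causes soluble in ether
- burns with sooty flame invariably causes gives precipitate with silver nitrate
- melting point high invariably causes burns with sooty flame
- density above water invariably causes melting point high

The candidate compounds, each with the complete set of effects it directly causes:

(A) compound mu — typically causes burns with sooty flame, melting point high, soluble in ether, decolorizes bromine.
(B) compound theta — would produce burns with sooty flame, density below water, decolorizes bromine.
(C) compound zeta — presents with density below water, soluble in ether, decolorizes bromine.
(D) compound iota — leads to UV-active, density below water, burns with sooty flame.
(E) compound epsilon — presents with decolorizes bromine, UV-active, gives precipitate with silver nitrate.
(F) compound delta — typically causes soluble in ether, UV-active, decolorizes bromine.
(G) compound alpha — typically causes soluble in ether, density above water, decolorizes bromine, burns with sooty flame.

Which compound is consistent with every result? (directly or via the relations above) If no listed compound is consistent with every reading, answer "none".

Per-candidate check:
(A) compound mu — soluble in ether match; burns with sooty flame match; density below water miss; decolorizes bromine match; UV-active miss
(B) compound theta — soluble in ether miss; burns with sooty flame match; density below water match; decolorizes bromine match; UV-active miss
(C) compound zeta — soluble in ether match; burns with sooty flame miss; density below water match; decolorizes bromine match; UV-active miss
(D) compound iota — soluble in ether miss; burns with sooty flame match; density below water match; decolorizes bromine miss; UV-active match
(E) compound epsilon — soluble in ether miss; burns with sooty flame miss; density below water miss; decolorizes bromine match; UV-active match
(F) compound delta — soluble in ether match; burns with sooty flame miss; density below water miss; decolorizes bromine match; UV-active match
(G) compound alpha — soluble in ether match; burns with sooty flame match; density below water miss; decolorizes bromine match; UV-active miss
None of the listed candidates fits everything.

none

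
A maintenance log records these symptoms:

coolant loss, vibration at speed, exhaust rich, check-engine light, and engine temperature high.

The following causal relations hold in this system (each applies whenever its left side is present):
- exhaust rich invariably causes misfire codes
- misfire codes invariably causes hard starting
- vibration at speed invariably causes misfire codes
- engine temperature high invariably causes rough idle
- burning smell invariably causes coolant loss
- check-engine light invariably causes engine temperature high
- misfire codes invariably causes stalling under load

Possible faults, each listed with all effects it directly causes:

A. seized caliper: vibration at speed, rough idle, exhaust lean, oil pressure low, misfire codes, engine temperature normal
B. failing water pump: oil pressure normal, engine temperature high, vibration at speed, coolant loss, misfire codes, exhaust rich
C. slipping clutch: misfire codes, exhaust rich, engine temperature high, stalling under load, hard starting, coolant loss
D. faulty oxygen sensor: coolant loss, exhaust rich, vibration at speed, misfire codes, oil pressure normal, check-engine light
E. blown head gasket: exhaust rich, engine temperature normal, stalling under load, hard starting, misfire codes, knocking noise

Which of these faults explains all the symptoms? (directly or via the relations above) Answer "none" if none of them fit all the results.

D

Testing each hypothesis:
(A) seized caliper — fails on coolant loss, exhaust rich, check-engine light, engine temperature high (predicts exhaust lean, not exhaust rich; predicts engine temperature normal, not engine temperature high)
(B) failing water pump — does not account for check-engine light
(C) slipping clutch — coolant loss +; vibration at speed -; exhaust rich +; check-engine light -; engine temperature high +
(D) faulty oxygen sensor — accounts for every observation (engine temperature high via check-engine light → engine temperature high)
(E) blown head gasket — coolant loss -; vibration at speed -; exhaust rich +; check-engine light -; engine temperature high -
(D) alone accounts for all the evidence.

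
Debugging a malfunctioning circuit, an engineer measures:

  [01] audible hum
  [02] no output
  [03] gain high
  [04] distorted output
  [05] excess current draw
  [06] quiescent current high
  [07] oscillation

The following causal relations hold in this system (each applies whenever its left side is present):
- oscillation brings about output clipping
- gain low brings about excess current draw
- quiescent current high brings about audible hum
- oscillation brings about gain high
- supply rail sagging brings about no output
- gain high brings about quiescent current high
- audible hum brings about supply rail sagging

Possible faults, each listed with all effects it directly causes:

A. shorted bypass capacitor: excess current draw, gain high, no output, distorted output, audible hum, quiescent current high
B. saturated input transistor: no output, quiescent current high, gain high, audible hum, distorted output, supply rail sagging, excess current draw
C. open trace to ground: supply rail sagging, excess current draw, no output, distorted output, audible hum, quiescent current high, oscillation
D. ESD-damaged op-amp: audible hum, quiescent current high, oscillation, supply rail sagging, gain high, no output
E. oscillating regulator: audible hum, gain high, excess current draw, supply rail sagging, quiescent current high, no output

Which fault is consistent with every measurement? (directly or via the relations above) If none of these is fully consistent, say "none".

For each candidate, compare predicted effects to what was observed:
(A) shorted bypass capacitor — does not account for oscillation
(B) saturated input transistor — audible hum ✓; no output ✓; gain high ✓; distorted output ✓; excess current draw ✓; quiescent current high ✓; oscillation ✗
(C) open trace to ground — audible hum ✓; no output ✓; gain high ✓ (through oscillation → gain high); distorted output ✓; excess current draw ✓; quiescent current high ✓; oscillation ✓
(D) ESD-damaged op-amp — does not account for distorted output, excess current draw
(E) oscillating regulator — audible hum ✓; no output ✓; gain high ✓; distorted output ✗; excess current draw ✓; quiescent current high ✓; oscillation ✗
Only (C) is consistent with every observation.

C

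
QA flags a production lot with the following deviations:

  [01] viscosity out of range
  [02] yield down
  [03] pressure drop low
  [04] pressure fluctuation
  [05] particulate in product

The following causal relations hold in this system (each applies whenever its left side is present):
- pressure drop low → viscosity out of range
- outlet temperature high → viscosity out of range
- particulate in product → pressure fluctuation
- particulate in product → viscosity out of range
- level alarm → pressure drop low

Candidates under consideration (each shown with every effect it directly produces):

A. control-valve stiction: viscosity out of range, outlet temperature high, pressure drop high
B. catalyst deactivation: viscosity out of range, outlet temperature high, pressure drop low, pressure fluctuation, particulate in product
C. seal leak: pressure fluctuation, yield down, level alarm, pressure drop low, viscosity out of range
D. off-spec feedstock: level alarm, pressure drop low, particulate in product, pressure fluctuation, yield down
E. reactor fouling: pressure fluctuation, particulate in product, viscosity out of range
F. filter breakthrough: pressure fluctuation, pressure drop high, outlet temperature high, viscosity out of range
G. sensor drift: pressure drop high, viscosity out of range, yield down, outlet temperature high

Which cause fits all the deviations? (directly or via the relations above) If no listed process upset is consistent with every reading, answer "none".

Checking each candidate against the observations:
(A) control-valve stiction — fails on yield down, pressure drop low, pressure fluctuation, particulate in product (predicts pressure drop high, not pressure drop low)
(B) catalyst deactivation — viscosity out of range yes; yield down NO; pressure drop low yes; pressure fluctuation yes; particulate in product yes
(C) seal leak — viscosity out of range yes; yield down yes; pressure drop low yes; pressure fluctuation yes; particulate in product NO
(D) off-spec feedstock — viscosity out of range yes (via pressure drop low → viscosity out of range); yield down yes; pressure drop low yes; pressure fluctuation yes; particulate in product yes
(E) reactor fouling — viscosity out of range yes; yield down NO; pressure drop low NO; pressure fluctuation yes; particulate in product yes
(F) filter breakthrough — fails on yield down, pressure drop low, particulate in product (predicts pressure drop high, not pressure drop low)
(G) sensor drift — viscosity out of range yes; yield down yes; pressure drop low NO; pressure fluctuation NO; particulate in product NO
(D) alone accounts for all the evidence.

D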